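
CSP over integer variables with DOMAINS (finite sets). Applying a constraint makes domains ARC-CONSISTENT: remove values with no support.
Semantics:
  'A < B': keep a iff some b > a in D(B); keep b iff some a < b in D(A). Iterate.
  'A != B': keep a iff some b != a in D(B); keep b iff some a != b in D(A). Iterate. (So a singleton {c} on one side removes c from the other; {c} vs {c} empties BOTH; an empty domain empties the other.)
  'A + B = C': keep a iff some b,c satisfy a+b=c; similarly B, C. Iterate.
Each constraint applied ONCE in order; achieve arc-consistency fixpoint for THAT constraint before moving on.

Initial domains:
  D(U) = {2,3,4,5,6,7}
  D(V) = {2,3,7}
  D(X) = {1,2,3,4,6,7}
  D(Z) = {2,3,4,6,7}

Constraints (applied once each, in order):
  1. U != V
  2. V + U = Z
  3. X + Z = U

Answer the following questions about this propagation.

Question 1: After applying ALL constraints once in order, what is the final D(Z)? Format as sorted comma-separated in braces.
Constraint 1 (U != V) on D(U)={2,3,4,5,6,7} D(V)={2,3,7}: no change
Constraint 2 (V + U = Z) on D(V)={2,3,7} D(U)={2,3,4,5,6,7} D(Z)={2,3,4,6,7}: V {2,3,7}->{2,3}; U {2,3,4,5,6,7}->{2,3,4,5}; Z {2,3,4,6,7}->{4,6,7}
Constraint 3 (X + Z = U) on D(X)={1,2,3,4,6,7} D(Z)={4,6,7} D(U)={2,3,4,5}: X {1,2,3,4,6,7}->{1}; Z {4,6,7}->{4}; U {2,3,4,5}->{5}
So after all 3 constraints: D(Z) = {4}

Answer: {4}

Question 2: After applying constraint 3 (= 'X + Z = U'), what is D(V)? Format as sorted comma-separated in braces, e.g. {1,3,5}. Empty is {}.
Answer: {2,3}

Derivation:
Constraint 1 (U != V) on D(U)={2,3,4,5,6,7} D(V)={2,3,7}: no change
Constraint 2 (V + U = Z) on D(V)={2,3,7} D(U)={2,3,4,5,6,7} D(Z)={2,3,4,6,7}: V {2,3,7}->{2,3}; U {2,3,4,5,6,7}->{2,3,4,5}; Z {2,3,4,6,7}->{4,6,7}
Constraint 3 (X + Z = U) on D(X)={1,2,3,4,6,7} D(Z)={4,6,7} D(U)={2,3,4,5}: X {1,2,3,4,6,7}->{1}; Z {4,6,7}->{4}; U {2,3,4,5}->{5}
So after constraint 3: D(V) = {2,3}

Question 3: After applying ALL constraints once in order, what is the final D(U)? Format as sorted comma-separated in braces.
Answer: {5}

Derivation:
Constraint 1 (U != V) on D(U)={2,3,4,5,6,7} D(V)={2,3,7}: no change
Constraint 2 (V + U = Z) on D(V)={2,3,7} D(U)={2,3,4,5,6,7} D(Z)={2,3,4,6,7}: V {2,3,7}->{2,3}; U {2,3,4,5,6,7}->{2,3,4,5}; Z {2,3,4,6,7}->{4,6,7}
Constraint 3 (X + Z = U) on D(X)={1,2,3,4,6,7} D(Z)={4,6,7} D(U)={2,3,4,5}: X {1,2,3,4,6,7}->{1}; Z {4,6,7}->{4}; U {2,3,4,5}->{5}
So after all 3 constraints: D(U) = {5}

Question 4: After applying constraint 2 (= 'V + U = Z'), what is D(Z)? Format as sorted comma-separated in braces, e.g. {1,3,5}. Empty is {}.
Constraint 1 (U != V) on D(U)={2,3,4,5,6,7} D(V)={2,3,7}: no change
Constraint 2 (V + U = Z) on D(V)={2,3,7} D(U)={2,3,4,5,6,7} D(Z)={2,3,4,6,7}: V {2,3,7}->{2,3}; U {2,3,4,5,6,7}->{2,3,4,5}; Z {2,3,4,6,7}->{4,6,7}
So after constraint 2: D(Z) = {4,6,7}

Answer: {4,6,7}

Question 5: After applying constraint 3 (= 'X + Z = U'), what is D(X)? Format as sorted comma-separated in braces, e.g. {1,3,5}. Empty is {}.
Answer: {1}

Derivation:
Constraint 1 (U != V) on D(U)={2,3,4,5,6,7} D(V)={2,3,7}: no change
Constraint 2 (V + U = Z) on D(V)={2,3,7} D(U)={2,3,4,5,6,7} D(Z)={2,3,4,6,7}: V {2,3,7}->{2,3}; U {2,3,4,5,6,7}->{2,3,4,5}; Z {2,3,4,6,7}->{4,6,7}
Constraint 3 (X + Z = U) on D(X)={1,2,3,4,6,7} D(Z)={4,6,7} D(U)={2,3,4,5}: X {1,2,3,4,6,7}->{1}; Z {4,6,7}->{4}; U {2,3,4,5}->{5}
So after constraint 3: D(X) = {1}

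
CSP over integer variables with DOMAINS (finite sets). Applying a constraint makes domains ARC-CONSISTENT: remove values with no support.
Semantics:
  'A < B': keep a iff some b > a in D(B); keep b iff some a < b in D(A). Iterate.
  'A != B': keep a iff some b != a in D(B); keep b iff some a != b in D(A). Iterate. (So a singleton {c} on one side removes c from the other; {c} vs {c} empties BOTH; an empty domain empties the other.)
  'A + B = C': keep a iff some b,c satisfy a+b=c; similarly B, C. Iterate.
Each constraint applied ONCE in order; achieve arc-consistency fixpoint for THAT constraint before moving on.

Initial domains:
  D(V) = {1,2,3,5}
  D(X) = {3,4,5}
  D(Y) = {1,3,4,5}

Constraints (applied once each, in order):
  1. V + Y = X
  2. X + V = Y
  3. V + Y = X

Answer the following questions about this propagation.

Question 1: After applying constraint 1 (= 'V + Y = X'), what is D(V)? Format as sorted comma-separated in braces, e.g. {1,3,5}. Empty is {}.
Constraint 1 (V + Y = X) on D(V)={1,2,3,5} D(Y)={1,3,4,5} D(X)={3,4,5}: V {1,2,3,5}->{1,2,3}; Y {1,3,4,5}->{1,3,4}
So after constraint 1: D(V) = {1,2,3}

Answer: {1,2,3}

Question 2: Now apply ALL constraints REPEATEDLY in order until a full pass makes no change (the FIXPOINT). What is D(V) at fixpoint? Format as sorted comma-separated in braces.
Answer: {}

Derivation:
pass 0 (initial): D(V)={1,2,3,5}
pass 1: V {1,2,3,5}->{}; X {3,4,5}->{}; Y {1,3,4,5}->{}
pass 2: no change
Fixpoint after 2 passes: D(V) = {}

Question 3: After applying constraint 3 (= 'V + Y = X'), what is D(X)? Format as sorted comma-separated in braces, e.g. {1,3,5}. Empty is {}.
Constraint 1 (V + Y = X) on D(V)={1,2,3,5} D(Y)={1,3,4,5} D(X)={3,4,5}: V {1,2,3,5}->{1,2,3}; Y {1,3,4,5}->{1,3,4}
Constraint 2 (X + V = Y) on D(X)={3,4,5} D(V)={1,2,3} D(Y)={1,3,4}: X {3,4,5}->{3}; V {1,2,3}->{1}; Y {1,3,4}->{4}
Constraint 3 (V + Y = X) on D(V)={1} D(Y)={4} D(X)={3}: V {1}->{}; Y {4}->{}; X {3}->{}
So after constraint 3: D(X) = {}

Answer: {}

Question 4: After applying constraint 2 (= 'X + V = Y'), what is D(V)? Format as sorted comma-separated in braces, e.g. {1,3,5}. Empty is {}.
Answer: {1}

Derivation:
Constraint 1 (V + Y = X) on D(V)={1,2,3,5} D(Y)={1,3,4,5} D(X)={3,4,5}: V {1,2,3,5}->{1,2,3}; Y {1,3,4,5}->{1,3,4}
Constraint 2 (X + V = Y) on D(X)={3,4,5} D(V)={1,2,3} D(Y)={1,3,4}: X {3,4,5}->{3}; V {1,2,3}->{1}; Y {1,3,4}->{4}
So after constraint 2: D(V) = {1}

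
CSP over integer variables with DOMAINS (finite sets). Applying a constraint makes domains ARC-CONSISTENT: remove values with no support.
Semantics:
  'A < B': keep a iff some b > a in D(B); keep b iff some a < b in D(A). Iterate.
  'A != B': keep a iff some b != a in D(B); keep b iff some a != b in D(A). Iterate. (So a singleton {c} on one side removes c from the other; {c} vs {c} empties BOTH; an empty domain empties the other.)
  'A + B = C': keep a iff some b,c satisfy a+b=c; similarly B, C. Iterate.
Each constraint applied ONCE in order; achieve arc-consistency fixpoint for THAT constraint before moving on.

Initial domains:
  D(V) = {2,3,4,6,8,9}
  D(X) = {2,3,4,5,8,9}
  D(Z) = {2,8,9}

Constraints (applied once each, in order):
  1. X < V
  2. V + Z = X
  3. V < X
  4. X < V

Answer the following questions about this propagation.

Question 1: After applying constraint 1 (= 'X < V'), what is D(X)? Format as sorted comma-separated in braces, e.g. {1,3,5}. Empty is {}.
Constraint 1 (X < V) on D(X)={2,3,4,5,8,9} D(V)={2,3,4,6,8,9}: X {2,3,4,5,8,9}->{2,3,4,5,8}; V {2,3,4,6,8,9}->{3,4,6,8,9}
So after constraint 1: D(X) = {2,3,4,5,8}

Answer: {2,3,4,5,8}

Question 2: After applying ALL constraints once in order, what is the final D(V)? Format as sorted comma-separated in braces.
Constraint 1 (X < V) on D(X)={2,3,4,5,8,9} D(V)={2,3,4,6,8,9}: X {2,3,4,5,8,9}->{2,3,4,5,8}; V {2,3,4,6,8,9}->{3,4,6,8,9}
Constraint 2 (V + Z = X) on D(V)={3,4,6,8,9} D(Z)={2,8,9} D(X)={2,3,4,5,8}: V {3,4,6,8,9}->{3,6}; Z {2,8,9}->{2}; X {2,3,4,5,8}->{5,8}
Constraint 3 (V < X) on D(V)={3,6} D(X)={5,8}: no change
Constraint 4 (X < V) on D(X)={5,8} D(V)={3,6}: X {5,8}->{5}; V {3,6}->{6}
So after all 4 constraints: D(V) = {6}

Answer: {6}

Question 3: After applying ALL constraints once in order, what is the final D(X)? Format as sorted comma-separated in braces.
Answer: {5}

Derivation:
Constraint 1 (X < V) on D(X)={2,3,4,5,8,9} D(V)={2,3,4,6,8,9}: X {2,3,4,5,8,9}->{2,3,4,5,8}; V {2,3,4,6,8,9}->{3,4,6,8,9}
Constraint 2 (V + Z = X) on D(V)={3,4,6,8,9} D(Z)={2,8,9} D(X)={2,3,4,5,8}: V {3,4,6,8,9}->{3,6}; Z {2,8,9}->{2}; X {2,3,4,5,8}->{5,8}
Constraint 3 (V < X) on D(V)={3,6} D(X)={5,8}: no change
Constraint 4 (X < V) on D(X)={5,8} D(V)={3,6}: X {5,8}->{5}; V {3,6}->{6}
So after all 4 constraints: D(X) = {5}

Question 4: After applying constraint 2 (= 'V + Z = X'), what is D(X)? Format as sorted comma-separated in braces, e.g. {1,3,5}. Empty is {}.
Answer: {5,8}

Derivation:
Constraint 1 (X < V) on D(X)={2,3,4,5,8,9} D(V)={2,3,4,6,8,9}: X {2,3,4,5,8,9}->{2,3,4,5,8}; V {2,3,4,6,8,9}->{3,4,6,8,9}
Constraint 2 (V + Z = X) on D(V)={3,4,6,8,9} D(Z)={2,8,9} D(X)={2,3,4,5,8}: V {3,4,6,8,9}->{3,6}; Z {2,8,9}->{2}; X {2,3,4,5,8}->{5,8}
So after constraint 2: D(X) = {5,8}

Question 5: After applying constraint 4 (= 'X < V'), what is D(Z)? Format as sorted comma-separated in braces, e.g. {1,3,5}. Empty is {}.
Constraint 1 (X < V) on D(X)={2,3,4,5,8,9} D(V)={2,3,4,6,8,9}: X {2,3,4,5,8,9}->{2,3,4,5,8}; V {2,3,4,6,8,9}->{3,4,6,8,9}
Constraint 2 (V + Z = X) on D(V)={3,4,6,8,9} D(Z)={2,8,9} D(X)={2,3,4,5,8}: V {3,4,6,8,9}->{3,6}; Z {2,8,9}->{2}; X {2,3,4,5,8}->{5,8}
Constraint 3 (V < X) on D(V)={3,6} D(X)={5,8}: no change
Constraint 4 (X < V) on D(X)={5,8} D(V)={3,6}: X {5,8}->{5}; V {3,6}->{6}
So after constraint 4: D(Z) = {2}

Answer: {2}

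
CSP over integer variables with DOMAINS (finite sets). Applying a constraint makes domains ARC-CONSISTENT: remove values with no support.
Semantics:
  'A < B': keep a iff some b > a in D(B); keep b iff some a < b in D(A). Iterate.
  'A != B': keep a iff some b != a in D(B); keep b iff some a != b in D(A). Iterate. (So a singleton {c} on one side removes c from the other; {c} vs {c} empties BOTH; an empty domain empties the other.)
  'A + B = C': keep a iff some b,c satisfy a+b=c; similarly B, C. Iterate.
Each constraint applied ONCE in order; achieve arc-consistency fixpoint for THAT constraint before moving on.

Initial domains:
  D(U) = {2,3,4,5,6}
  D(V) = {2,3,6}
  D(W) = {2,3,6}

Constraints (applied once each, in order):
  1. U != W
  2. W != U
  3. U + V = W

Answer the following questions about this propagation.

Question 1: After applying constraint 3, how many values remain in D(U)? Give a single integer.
Answer: 2

Derivation:
Constraint 1 (U != W) on D(U)={2,3,4,5,6} D(W)={2,3,6}: no change
Constraint 2 (W != U) on D(W)={2,3,6} D(U)={2,3,4,5,6}: no change
Constraint 3 (U + V = W) on D(U)={2,3,4,5,6} D(V)={2,3,6} D(W)={2,3,6}: U {2,3,4,5,6}->{3,4}; V {2,3,6}->{2,3}; W {2,3,6}->{6}
So after constraint 3: D(U)={3,4}, size = 2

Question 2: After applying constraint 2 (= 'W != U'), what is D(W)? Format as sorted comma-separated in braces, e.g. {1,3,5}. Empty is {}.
Answer: {2,3,6}

Derivation:
Constraint 1 (U != W) on D(U)={2,3,4,5,6} D(W)={2,3,6}: no change
Constraint 2 (W != U) on D(W)={2,3,6} D(U)={2,3,4,5,6}: no change
So after constraint 2: D(W) = {2,3,6}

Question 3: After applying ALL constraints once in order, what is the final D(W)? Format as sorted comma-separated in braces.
Constraint 1 (U != W) on D(U)={2,3,4,5,6} D(W)={2,3,6}: no change
Constraint 2 (W != U) on D(W)={2,3,6} D(U)={2,3,4,5,6}: no change
Constraint 3 (U + V = W) on D(U)={2,3,4,5,6} D(V)={2,3,6} D(W)={2,3,6}: U {2,3,4,5,6}->{3,4}; V {2,3,6}->{2,3}; W {2,3,6}->{6}
So after all 3 constraints: D(W) = {6}

Answer: {6}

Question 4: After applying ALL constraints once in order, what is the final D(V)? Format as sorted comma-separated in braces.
Constraint 1 (U != W) on D(U)={2,3,4,5,6} D(W)={2,3,6}: no change
Constraint 2 (W != U) on D(W)={2,3,6} D(U)={2,3,4,5,6}: no change
Constraint 3 (U + V = W) on D(U)={2,3,4,5,6} D(V)={2,3,6} D(W)={2,3,6}: U {2,3,4,5,6}->{3,4}; V {2,3,6}->{2,3}; W {2,3,6}->{6}
So after all 3 constraints: D(V) = {2,3}

Answer: {2,3}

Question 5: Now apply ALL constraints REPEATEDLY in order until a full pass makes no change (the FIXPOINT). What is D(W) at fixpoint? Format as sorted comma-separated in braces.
Answer: {6}

Derivation:
pass 0 (initial): D(W)={2,3,6}
pass 1: U {2,3,4,5,6}->{3,4}; V {2,3,6}->{2,3}; W {2,3,6}->{6}
pass 2: no change
Fixpoint after 2 passes: D(W) = {6}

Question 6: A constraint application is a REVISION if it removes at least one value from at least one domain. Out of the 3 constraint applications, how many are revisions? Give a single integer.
Answer: 1

Derivation:
Constraint 1 (U != W) on D(U)={2,3,4,5,6} D(W)={2,3,6}: no change => not a revision
Constraint 2 (W != U) on D(W)={2,3,6} D(U)={2,3,4,5,6}: no change => not a revision
Constraint 3 (U + V = W) on D(U)={2,3,4,5,6} D(V)={2,3,6} D(W)={2,3,6}: U {2,3,4,5,6}->{3,4}; V {2,3,6}->{2,3}; W {2,3,6}->{6} => REVISION
Total revisions = 1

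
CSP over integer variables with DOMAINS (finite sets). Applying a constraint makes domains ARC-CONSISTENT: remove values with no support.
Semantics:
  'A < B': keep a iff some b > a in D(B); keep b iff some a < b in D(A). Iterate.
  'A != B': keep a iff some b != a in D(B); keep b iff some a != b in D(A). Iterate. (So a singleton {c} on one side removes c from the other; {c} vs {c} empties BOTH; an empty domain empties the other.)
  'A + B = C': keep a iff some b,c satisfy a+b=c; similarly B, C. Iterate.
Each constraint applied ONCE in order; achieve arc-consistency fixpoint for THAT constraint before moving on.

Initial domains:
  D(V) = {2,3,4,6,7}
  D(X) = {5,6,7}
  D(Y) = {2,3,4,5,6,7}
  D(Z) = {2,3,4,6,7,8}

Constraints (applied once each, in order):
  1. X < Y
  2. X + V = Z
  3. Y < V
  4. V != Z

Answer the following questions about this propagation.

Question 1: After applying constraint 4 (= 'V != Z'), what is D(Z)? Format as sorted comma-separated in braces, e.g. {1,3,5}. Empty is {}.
Constraint 1 (X < Y) on D(X)={5,6,7} D(Y)={2,3,4,5,6,7}: X {5,6,7}->{5,6}; Y {2,3,4,5,6,7}->{6,7}
Constraint 2 (X + V = Z) on D(X)={5,6} D(V)={2,3,4,6,7} D(Z)={2,3,4,6,7,8}: V {2,3,4,6,7}->{2,3}; Z {2,3,4,6,7,8}->{7,8}
Constraint 3 (Y < V) on D(Y)={6,7} D(V)={2,3}: Y {6,7}->{}; V {2,3}->{}
Constraint 4 (V != Z) on D(V)={} D(Z)={7,8}: Z {7,8}->{}
So after constraint 4: D(Z) = {}

Answer: {}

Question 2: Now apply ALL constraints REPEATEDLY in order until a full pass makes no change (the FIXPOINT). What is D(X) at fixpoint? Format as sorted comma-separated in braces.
pass 0 (initial): D(X)={5,6,7}
pass 1: V {2,3,4,6,7}->{}; X {5,6,7}->{5,6}; Y {2,3,4,5,6,7}->{}; Z {2,3,4,6,7,8}->{}
pass 2: X {5,6}->{}
pass 3: no change
Fixpoint after 3 passes: D(X) = {}

Answer: {}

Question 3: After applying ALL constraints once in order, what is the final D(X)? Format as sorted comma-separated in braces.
Constraint 1 (X < Y) on D(X)={5,6,7} D(Y)={2,3,4,5,6,7}: X {5,6,7}->{5,6}; Y {2,3,4,5,6,7}->{6,7}
Constraint 2 (X + V = Z) on D(X)={5,6} D(V)={2,3,4,6,7} D(Z)={2,3,4,6,7,8}: V {2,3,4,6,7}->{2,3}; Z {2,3,4,6,7,8}->{7,8}
Constraint 3 (Y < V) on D(Y)={6,7} D(V)={2,3}: Y {6,7}->{}; V {2,3}->{}
Constraint 4 (V != Z) on D(V)={} D(Z)={7,8}: Z {7,8}->{}
So after all 4 constraints: D(X) = {5,6}

Answer: {5,6}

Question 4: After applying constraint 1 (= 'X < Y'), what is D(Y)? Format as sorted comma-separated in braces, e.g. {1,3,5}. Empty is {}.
Answer: {6,7}

Derivation:
Constraint 1 (X < Y) on D(X)={5,6,7} D(Y)={2,3,4,5,6,7}: X {5,6,7}->{5,6}; Y {2,3,4,5,6,7}->{6,7}
So after constraint 1: D(Y) = {6,7}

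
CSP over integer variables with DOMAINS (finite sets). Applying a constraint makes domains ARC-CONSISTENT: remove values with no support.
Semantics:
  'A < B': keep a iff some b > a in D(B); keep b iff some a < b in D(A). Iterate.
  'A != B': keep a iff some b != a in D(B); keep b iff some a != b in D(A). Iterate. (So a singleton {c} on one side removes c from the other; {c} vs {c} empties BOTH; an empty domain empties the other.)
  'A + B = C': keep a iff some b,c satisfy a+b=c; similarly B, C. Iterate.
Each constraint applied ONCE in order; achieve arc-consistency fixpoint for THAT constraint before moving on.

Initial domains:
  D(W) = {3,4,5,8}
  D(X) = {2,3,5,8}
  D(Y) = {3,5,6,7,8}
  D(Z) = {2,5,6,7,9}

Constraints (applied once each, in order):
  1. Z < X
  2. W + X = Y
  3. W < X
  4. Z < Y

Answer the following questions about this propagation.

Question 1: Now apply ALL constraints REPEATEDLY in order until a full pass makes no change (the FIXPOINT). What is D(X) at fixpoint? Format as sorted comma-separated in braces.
Answer: {5}

Derivation:
pass 0 (initial): D(X)={2,3,5,8}
pass 1: W {3,4,5,8}->{3,4}; X {2,3,5,8}->{5}; Y {3,5,6,7,8}->{6,7,8}; Z {2,5,6,7,9}->{2,5,6,7}
pass 2: W {3,4}->{3}; Y {6,7,8}->{8}; Z {2,5,6,7}->{2}
pass 3: no change
Fixpoint after 3 passes: D(X) = {5}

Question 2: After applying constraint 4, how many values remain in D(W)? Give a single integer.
Answer: 2

Derivation:
Constraint 1 (Z < X) on D(Z)={2,5,6,7,9} D(X)={2,3,5,8}: Z {2,5,6,7,9}->{2,5,6,7}; X {2,3,5,8}->{3,5,8}
Constraint 2 (W + X = Y) on D(W)={3,4,5,8} D(X)={3,5,8} D(Y)={3,5,6,7,8}: W {3,4,5,8}->{3,4,5}; X {3,5,8}->{3,5}; Y {3,5,6,7,8}->{6,7,8}
Constraint 3 (W < X) on D(W)={3,4,5} D(X)={3,5}: W {3,4,5}->{3,4}; X {3,5}->{5}
Constraint 4 (Z < Y) on D(Z)={2,5,6,7} D(Y)={6,7,8}: no change
So after constraint 4: D(W)={3,4}, size = 2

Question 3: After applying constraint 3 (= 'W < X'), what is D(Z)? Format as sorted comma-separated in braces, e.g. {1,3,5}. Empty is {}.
Constraint 1 (Z < X) on D(Z)={2,5,6,7,9} D(X)={2,3,5,8}: Z {2,5,6,7,9}->{2,5,6,7}; X {2,3,5,8}->{3,5,8}
Constraint 2 (W + X = Y) on D(W)={3,4,5,8} D(X)={3,5,8} D(Y)={3,5,6,7,8}: W {3,4,5,8}->{3,4,5}; X {3,5,8}->{3,5}; Y {3,5,6,7,8}->{6,7,8}
Constraint 3 (W < X) on D(W)={3,4,5} D(X)={3,5}: W {3,4,5}->{3,4}; X {3,5}->{5}
So after constraint 3: D(Z) = {2,5,6,7}

Answer: {2,5,6,7}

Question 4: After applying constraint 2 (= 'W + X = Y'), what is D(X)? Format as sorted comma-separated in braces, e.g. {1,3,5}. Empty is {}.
Answer: {3,5}

Derivation:
Constraint 1 (Z < X) on D(Z)={2,5,6,7,9} D(X)={2,3,5,8}: Z {2,5,6,7,9}->{2,5,6,7}; X {2,3,5,8}->{3,5,8}
Constraint 2 (W + X = Y) on D(W)={3,4,5,8} D(X)={3,5,8} D(Y)={3,5,6,7,8}: W {3,4,5,8}->{3,4,5}; X {3,5,8}->{3,5}; Y {3,5,6,7,8}->{6,7,8}
So after constraint 2: D(X) = {3,5}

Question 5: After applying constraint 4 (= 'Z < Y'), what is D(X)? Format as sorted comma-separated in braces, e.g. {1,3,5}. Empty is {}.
Answer: {5}

Derivation:
Constraint 1 (Z < X) on D(Z)={2,5,6,7,9} D(X)={2,3,5,8}: Z {2,5,6,7,9}->{2,5,6,7}; X {2,3,5,8}->{3,5,8}
Constraint 2 (W + X = Y) on D(W)={3,4,5,8} D(X)={3,5,8} D(Y)={3,5,6,7,8}: W {3,4,5,8}->{3,4,5}; X {3,5,8}->{3,5}; Y {3,5,6,7,8}->{6,7,8}
Constraint 3 (W < X) on D(W)={3,4,5} D(X)={3,5}: W {3,4,5}->{3,4}; X {3,5}->{5}
Constraint 4 (Z < Y) on D(Z)={2,5,6,7} D(Y)={6,7,8}: no change
So after constraint 4: D(X) = {5}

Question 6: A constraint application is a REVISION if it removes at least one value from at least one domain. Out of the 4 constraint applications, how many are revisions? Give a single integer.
Answer: 3

Derivation:
Constraint 1 (Z < X) on D(Z)={2,5,6,7,9} D(X)={2,3,5,8}: Z {2,5,6,7,9}->{2,5,6,7}; X {2,3,5,8}->{3,5,8} => REVISION
Constraint 2 (W + X = Y) on D(W)={3,4,5,8} D(X)={3,5,8} D(Y)={3,5,6,7,8}: W {3,4,5,8}->{3,4,5}; X {3,5,8}->{3,5}; Y {3,5,6,7,8}->{6,7,8} => REVISION
Constraint 3 (W < X) on D(W)={3,4,5} D(X)={3,5}: W {3,4,5}->{3,4}; X {3,5}->{5} => REVISION
Constraint 4 (Z < Y) on D(Z)={2,5,6,7} D(Y)={6,7,8}: no change => not a revision
Total revisions = 3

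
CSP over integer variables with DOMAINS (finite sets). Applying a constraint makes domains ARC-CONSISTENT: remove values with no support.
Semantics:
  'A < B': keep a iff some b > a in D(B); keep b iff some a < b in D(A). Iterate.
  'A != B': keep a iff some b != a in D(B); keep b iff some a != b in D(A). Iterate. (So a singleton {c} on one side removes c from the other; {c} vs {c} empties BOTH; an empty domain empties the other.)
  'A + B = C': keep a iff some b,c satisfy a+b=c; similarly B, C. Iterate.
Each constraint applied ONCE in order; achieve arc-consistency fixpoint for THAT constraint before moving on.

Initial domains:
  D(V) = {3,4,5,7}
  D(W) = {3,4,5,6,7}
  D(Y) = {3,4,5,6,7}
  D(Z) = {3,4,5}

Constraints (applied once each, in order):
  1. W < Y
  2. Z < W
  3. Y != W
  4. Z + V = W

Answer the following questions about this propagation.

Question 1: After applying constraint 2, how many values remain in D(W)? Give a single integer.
Answer: 3

Derivation:
Constraint 1 (W < Y) on D(W)={3,4,5,6,7} D(Y)={3,4,5,6,7}: W {3,4,5,6,7}->{3,4,5,6}; Y {3,4,5,6,7}->{4,5,6,7}
Constraint 2 (Z < W) on D(Z)={3,4,5} D(W)={3,4,5,6}: W {3,4,5,6}->{4,5,6}
So after constraint 2: D(W)={4,5,6}, size = 3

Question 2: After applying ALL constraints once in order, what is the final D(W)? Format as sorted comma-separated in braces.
Constraint 1 (W < Y) on D(W)={3,4,5,6,7} D(Y)={3,4,5,6,7}: W {3,4,5,6,7}->{3,4,5,6}; Y {3,4,5,6,7}->{4,5,6,7}
Constraint 2 (Z < W) on D(Z)={3,4,5} D(W)={3,4,5,6}: W {3,4,5,6}->{4,5,6}
Constraint 3 (Y != W) on D(Y)={4,5,6,7} D(W)={4,5,6}: no change
Constraint 4 (Z + V = W) on D(Z)={3,4,5} D(V)={3,4,5,7} D(W)={4,5,6}: Z {3,4,5}->{3}; V {3,4,5,7}->{3}; W {4,5,6}->{6}
So after all 4 constraints: D(W) = {6}

Answer: {6}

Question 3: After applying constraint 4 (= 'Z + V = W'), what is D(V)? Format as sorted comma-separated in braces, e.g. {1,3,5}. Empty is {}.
Answer: {3}

Derivation:
Constraint 1 (W < Y) on D(W)={3,4,5,6,7} D(Y)={3,4,5,6,7}: W {3,4,5,6,7}->{3,4,5,6}; Y {3,4,5,6,7}->{4,5,6,7}
Constraint 2 (Z < W) on D(Z)={3,4,5} D(W)={3,4,5,6}: W {3,4,5,6}->{4,5,6}
Constraint 3 (Y != W) on D(Y)={4,5,6,7} D(W)={4,5,6}: no change
Constraint 4 (Z + V = W) on D(Z)={3,4,5} D(V)={3,4,5,7} D(W)={4,5,6}: Z {3,4,5}->{3}; V {3,4,5,7}->{3}; W {4,5,6}->{6}
So after constraint 4: D(V) = {3}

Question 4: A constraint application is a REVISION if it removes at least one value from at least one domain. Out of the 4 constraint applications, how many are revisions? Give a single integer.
Constraint 1 (W < Y) on D(W)={3,4,5,6,7} D(Y)={3,4,5,6,7}: W {3,4,5,6,7}->{3,4,5,6}; Y {3,4,5,6,7}->{4,5,6,7} => REVISION
Constraint 2 (Z < W) on D(Z)={3,4,5} D(W)={3,4,5,6}: W {3,4,5,6}->{4,5,6} => REVISION
Constraint 3 (Y != W) on D(Y)={4,5,6,7} D(W)={4,5,6}: no change => not a revision
Constraint 4 (Z + V = W) on D(Z)={3,4,5} D(V)={3,4,5,7} D(W)={4,5,6}: Z {3,4,5}->{3}; V {3,4,5,7}->{3}; W {4,5,6}->{6} => REVISION
Total revisions = 3

Answer: 3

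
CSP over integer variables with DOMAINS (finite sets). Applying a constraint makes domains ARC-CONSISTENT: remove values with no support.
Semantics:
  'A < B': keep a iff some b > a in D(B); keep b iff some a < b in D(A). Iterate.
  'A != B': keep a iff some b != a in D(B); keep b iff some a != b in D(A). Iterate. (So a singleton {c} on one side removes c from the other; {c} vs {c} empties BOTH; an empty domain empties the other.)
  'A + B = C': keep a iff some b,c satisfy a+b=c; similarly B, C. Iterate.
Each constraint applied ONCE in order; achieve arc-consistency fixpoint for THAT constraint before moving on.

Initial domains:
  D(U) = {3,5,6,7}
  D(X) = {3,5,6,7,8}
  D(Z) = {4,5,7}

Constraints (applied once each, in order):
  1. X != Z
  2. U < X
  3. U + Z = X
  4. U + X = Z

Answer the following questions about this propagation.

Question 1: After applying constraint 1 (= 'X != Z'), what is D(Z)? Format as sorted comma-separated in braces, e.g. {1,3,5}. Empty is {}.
Constraint 1 (X != Z) on D(X)={3,5,6,7,8} D(Z)={4,5,7}: no change
So after constraint 1: D(Z) = {4,5,7}

Answer: {4,5,7}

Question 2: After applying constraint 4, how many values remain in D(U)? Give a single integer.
Constraint 1 (X != Z) on D(X)={3,5,6,7,8} D(Z)={4,5,7}: no change
Constraint 2 (U < X) on D(U)={3,5,6,7} D(X)={3,5,6,7,8}: X {3,5,6,7,8}->{5,6,7,8}
Constraint 3 (U + Z = X) on D(U)={3,5,6,7} D(Z)={4,5,7} D(X)={5,6,7,8}: U {3,5,6,7}->{3}; Z {4,5,7}->{4,5}; X {5,6,7,8}->{7,8}
Constraint 4 (U + X = Z) on D(U)={3} D(X)={7,8} D(Z)={4,5}: U {3}->{}; X {7,8}->{}; Z {4,5}->{}
So after constraint 4: D(U)={}, size = 0

Answer: 0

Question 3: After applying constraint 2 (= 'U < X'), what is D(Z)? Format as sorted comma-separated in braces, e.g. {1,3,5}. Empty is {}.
Constraint 1 (X != Z) on D(X)={3,5,6,7,8} D(Z)={4,5,7}: no change
Constraint 2 (U < X) on D(U)={3,5,6,7} D(X)={3,5,6,7,8}: X {3,5,6,7,8}->{5,6,7,8}
So after constraint 2: D(Z) = {4,5,7}

Answer: {4,5,7}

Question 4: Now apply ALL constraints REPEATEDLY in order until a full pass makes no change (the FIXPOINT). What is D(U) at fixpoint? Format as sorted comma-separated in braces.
Answer: {}

Derivation:
pass 0 (initial): D(U)={3,5,6,7}
pass 1: U {3,5,6,7}->{}; X {3,5,6,7,8}->{}; Z {4,5,7}->{}
pass 2: no change
Fixpoint after 2 passes: D(U) = {}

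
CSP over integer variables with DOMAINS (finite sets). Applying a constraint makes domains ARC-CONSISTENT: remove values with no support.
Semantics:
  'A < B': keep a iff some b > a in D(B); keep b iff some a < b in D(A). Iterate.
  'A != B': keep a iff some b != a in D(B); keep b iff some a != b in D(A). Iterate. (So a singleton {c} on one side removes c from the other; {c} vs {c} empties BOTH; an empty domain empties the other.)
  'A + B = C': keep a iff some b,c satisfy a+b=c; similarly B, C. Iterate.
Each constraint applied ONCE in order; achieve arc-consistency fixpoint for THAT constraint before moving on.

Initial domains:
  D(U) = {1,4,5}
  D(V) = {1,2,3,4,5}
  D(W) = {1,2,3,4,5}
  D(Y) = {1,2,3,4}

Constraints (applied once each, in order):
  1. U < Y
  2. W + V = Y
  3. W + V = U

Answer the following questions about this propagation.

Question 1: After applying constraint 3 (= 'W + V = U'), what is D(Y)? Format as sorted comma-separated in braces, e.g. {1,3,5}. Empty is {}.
Constraint 1 (U < Y) on D(U)={1,4,5} D(Y)={1,2,3,4}: U {1,4,5}->{1}; Y {1,2,3,4}->{2,3,4}
Constraint 2 (W + V = Y) on D(W)={1,2,3,4,5} D(V)={1,2,3,4,5} D(Y)={2,3,4}: W {1,2,3,4,5}->{1,2,3}; V {1,2,3,4,5}->{1,2,3}
Constraint 3 (W + V = U) on D(W)={1,2,3} D(V)={1,2,3} D(U)={1}: W {1,2,3}->{}; V {1,2,3}->{}; U {1}->{}
So after constraint 3: D(Y) = {2,3,4}

Answer: {2,3,4}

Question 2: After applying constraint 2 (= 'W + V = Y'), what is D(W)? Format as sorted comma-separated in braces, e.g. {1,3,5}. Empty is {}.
Constraint 1 (U < Y) on D(U)={1,4,5} D(Y)={1,2,3,4}: U {1,4,5}->{1}; Y {1,2,3,4}->{2,3,4}
Constraint 2 (W + V = Y) on D(W)={1,2,3,4,5} D(V)={1,2,3,4,5} D(Y)={2,3,4}: W {1,2,3,4,5}->{1,2,3}; V {1,2,3,4,5}->{1,2,3}
So after constraint 2: D(W) = {1,2,3}

Answer: {1,2,3}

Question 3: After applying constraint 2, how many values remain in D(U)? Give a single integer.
Constraint 1 (U < Y) on D(U)={1,4,5} D(Y)={1,2,3,4}: U {1,4,5}->{1}; Y {1,2,3,4}->{2,3,4}
Constraint 2 (W + V = Y) on D(W)={1,2,3,4,5} D(V)={1,2,3,4,5} D(Y)={2,3,4}: W {1,2,3,4,5}->{1,2,3}; V {1,2,3,4,5}->{1,2,3}
So after constraint 2: D(U)={1}, size = 1

Answer: 1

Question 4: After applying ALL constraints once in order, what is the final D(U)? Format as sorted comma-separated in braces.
Answer: {}

Derivation:
Constraint 1 (U < Y) on D(U)={1,4,5} D(Y)={1,2,3,4}: U {1,4,5}->{1}; Y {1,2,3,4}->{2,3,4}
Constraint 2 (W + V = Y) on D(W)={1,2,3,4,5} D(V)={1,2,3,4,5} D(Y)={2,3,4}: W {1,2,3,4,5}->{1,2,3}; V {1,2,3,4,5}->{1,2,3}
Constraint 3 (W + V = U) on D(W)={1,2,3} D(V)={1,2,3} D(U)={1}: W {1,2,3}->{}; V {1,2,3}->{}; U {1}->{}
So after all 3 constraints: D(U) = {}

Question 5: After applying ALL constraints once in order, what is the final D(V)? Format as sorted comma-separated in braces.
Constraint 1 (U < Y) on D(U)={1,4,5} D(Y)={1,2,3,4}: U {1,4,5}->{1}; Y {1,2,3,4}->{2,3,4}
Constraint 2 (W + V = Y) on D(W)={1,2,3,4,5} D(V)={1,2,3,4,5} D(Y)={2,3,4}: W {1,2,3,4,5}->{1,2,3}; V {1,2,3,4,5}->{1,2,3}
Constraint 3 (W + V = U) on D(W)={1,2,3} D(V)={1,2,3} D(U)={1}: W {1,2,3}->{}; V {1,2,3}->{}; U {1}->{}
So after all 3 constraints: D(V) = {}

Answer: {}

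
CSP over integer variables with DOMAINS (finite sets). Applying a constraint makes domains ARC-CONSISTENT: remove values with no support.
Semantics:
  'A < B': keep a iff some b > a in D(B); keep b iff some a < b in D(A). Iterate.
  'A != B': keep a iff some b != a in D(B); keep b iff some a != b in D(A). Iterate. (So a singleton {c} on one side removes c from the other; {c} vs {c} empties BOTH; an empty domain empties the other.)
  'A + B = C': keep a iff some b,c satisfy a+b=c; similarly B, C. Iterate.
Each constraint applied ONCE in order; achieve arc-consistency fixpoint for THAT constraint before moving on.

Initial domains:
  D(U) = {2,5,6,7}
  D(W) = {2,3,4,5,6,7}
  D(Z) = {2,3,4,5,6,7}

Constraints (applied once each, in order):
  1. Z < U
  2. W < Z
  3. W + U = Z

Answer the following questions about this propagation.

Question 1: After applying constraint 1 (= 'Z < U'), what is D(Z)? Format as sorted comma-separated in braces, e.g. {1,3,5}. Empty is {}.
Constraint 1 (Z < U) on D(Z)={2,3,4,5,6,7} D(U)={2,5,6,7}: Z {2,3,4,5,6,7}->{2,3,4,5,6}; U {2,5,6,7}->{5,6,7}
So after constraint 1: D(Z) = {2,3,4,5,6}

Answer: {2,3,4,5,6}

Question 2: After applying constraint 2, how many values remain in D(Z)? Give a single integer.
Constraint 1 (Z < U) on D(Z)={2,3,4,5,6,7} D(U)={2,5,6,7}: Z {2,3,4,5,6,7}->{2,3,4,5,6}; U {2,5,6,7}->{5,6,7}
Constraint 2 (W < Z) on D(W)={2,3,4,5,6,7} D(Z)={2,3,4,5,6}: W {2,3,4,5,6,7}->{2,3,4,5}; Z {2,3,4,5,6}->{3,4,5,6}
So after constraint 2: D(Z)={3,4,5,6}, size = 4

Answer: 4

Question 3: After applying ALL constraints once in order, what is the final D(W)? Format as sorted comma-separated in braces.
Constraint 1 (Z < U) on D(Z)={2,3,4,5,6,7} D(U)={2,5,6,7}: Z {2,3,4,5,6,7}->{2,3,4,5,6}; U {2,5,6,7}->{5,6,7}
Constraint 2 (W < Z) on D(W)={2,3,4,5,6,7} D(Z)={2,3,4,5,6}: W {2,3,4,5,6,7}->{2,3,4,5}; Z {2,3,4,5,6}->{3,4,5,6}
Constraint 3 (W + U = Z) on D(W)={2,3,4,5} D(U)={5,6,7} D(Z)={3,4,5,6}: W {2,3,4,5}->{}; U {5,6,7}->{}; Z {3,4,5,6}->{}
So after all 3 constraints: D(W) = {}

Answer: {}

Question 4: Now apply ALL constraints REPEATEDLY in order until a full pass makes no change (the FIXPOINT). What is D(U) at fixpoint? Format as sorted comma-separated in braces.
pass 0 (initial): D(U)={2,5,6,7}
pass 1: U {2,5,6,7}->{}; W {2,3,4,5,6,7}->{}; Z {2,3,4,5,6,7}->{}
pass 2: no change
Fixpoint after 2 passes: D(U) = {}

Answer: {}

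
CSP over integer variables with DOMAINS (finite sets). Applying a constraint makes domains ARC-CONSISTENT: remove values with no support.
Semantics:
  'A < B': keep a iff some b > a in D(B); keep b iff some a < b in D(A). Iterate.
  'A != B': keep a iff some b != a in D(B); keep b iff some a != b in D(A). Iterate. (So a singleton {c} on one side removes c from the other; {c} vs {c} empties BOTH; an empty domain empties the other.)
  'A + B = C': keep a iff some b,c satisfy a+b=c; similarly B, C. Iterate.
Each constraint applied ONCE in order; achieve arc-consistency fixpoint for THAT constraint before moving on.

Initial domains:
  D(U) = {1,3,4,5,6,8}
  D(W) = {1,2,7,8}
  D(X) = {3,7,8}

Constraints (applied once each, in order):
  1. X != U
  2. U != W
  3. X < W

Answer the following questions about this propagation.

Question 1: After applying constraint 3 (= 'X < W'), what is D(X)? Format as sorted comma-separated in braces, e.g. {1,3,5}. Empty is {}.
Constraint 1 (X != U) on D(X)={3,7,8} D(U)={1,3,4,5,6,8}: no change
Constraint 2 (U != W) on D(U)={1,3,4,5,6,8} D(W)={1,2,7,8}: no change
Constraint 3 (X < W) on D(X)={3,7,8} D(W)={1,2,7,8}: X {3,7,8}->{3,7}; W {1,2,7,8}->{7,8}
So after constraint 3: D(X) = {3,7}

Answer: {3,7}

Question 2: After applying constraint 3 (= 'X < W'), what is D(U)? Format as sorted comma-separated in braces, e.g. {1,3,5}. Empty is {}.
Answer: {1,3,4,5,6,8}

Derivation:
Constraint 1 (X != U) on D(X)={3,7,8} D(U)={1,3,4,5,6,8}: no change
Constraint 2 (U != W) on D(U)={1,3,4,5,6,8} D(W)={1,2,7,8}: no change
Constraint 3 (X < W) on D(X)={3,7,8} D(W)={1,2,7,8}: X {3,7,8}->{3,7}; W {1,2,7,8}->{7,8}
So after constraint 3: D(U) = {1,3,4,5,6,8}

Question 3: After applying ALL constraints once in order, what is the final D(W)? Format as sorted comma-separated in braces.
Constraint 1 (X != U) on D(X)={3,7,8} D(U)={1,3,4,5,6,8}: no change
Constraint 2 (U != W) on D(U)={1,3,4,5,6,8} D(W)={1,2,7,8}: no change
Constraint 3 (X < W) on D(X)={3,7,8} D(W)={1,2,7,8}: X {3,7,8}->{3,7}; W {1,2,7,8}->{7,8}
So after all 3 constraints: D(W) = {7,8}

Answer: {7,8}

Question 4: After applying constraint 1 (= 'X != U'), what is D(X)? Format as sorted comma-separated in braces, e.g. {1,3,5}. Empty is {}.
Answer: {3,7,8}

Derivation:
Constraint 1 (X != U) on D(X)={3,7,8} D(U)={1,3,4,5,6,8}: no change
So after constraint 1: D(X) = {3,7,8}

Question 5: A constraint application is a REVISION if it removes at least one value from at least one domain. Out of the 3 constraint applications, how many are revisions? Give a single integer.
Constraint 1 (X != U) on D(X)={3,7,8} D(U)={1,3,4,5,6,8}: no change => not a revision
Constraint 2 (U != W) on D(U)={1,3,4,5,6,8} D(W)={1,2,7,8}: no change => not a revision
Constraint 3 (X < W) on D(X)={3,7,8} D(W)={1,2,7,8}: X {3,7,8}->{3,7}; W {1,2,7,8}->{7,8} => REVISION
Total revisions = 1

Answer: 1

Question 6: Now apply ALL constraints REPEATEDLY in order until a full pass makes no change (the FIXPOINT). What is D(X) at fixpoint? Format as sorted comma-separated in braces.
Answer: {3,7}

Derivation:
pass 0 (initial): D(X)={3,7,8}
pass 1: W {1,2,7,8}->{7,8}; X {3,7,8}->{3,7}
pass 2: no change
Fixpoint after 2 passes: D(X) = {3,7}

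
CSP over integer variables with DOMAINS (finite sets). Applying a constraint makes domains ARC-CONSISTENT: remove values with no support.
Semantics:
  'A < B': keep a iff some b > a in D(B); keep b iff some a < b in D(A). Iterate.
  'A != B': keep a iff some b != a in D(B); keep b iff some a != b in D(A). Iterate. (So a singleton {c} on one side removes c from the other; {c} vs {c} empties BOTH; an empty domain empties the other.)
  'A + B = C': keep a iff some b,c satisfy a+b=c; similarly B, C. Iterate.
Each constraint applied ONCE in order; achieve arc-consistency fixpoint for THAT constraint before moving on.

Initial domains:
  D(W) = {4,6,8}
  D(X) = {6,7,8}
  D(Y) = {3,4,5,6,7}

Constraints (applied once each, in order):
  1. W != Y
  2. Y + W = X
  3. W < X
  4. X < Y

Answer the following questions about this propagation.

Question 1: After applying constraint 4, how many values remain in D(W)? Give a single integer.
Constraint 1 (W != Y) on D(W)={4,6,8} D(Y)={3,4,5,6,7}: no change
Constraint 2 (Y + W = X) on D(Y)={3,4,5,6,7} D(W)={4,6,8} D(X)={6,7,8}: Y {3,4,5,6,7}->{3,4}; W {4,6,8}->{4}; X {6,7,8}->{7,8}
Constraint 3 (W < X) on D(W)={4} D(X)={7,8}: no change
Constraint 4 (X < Y) on D(X)={7,8} D(Y)={3,4}: X {7,8}->{}; Y {3,4}->{}
So after constraint 4: D(W)={4}, size = 1

Answer: 1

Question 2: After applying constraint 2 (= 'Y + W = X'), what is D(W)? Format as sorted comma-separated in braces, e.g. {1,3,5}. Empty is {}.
Constraint 1 (W != Y) on D(W)={4,6,8} D(Y)={3,4,5,6,7}: no change
Constraint 2 (Y + W = X) on D(Y)={3,4,5,6,7} D(W)={4,6,8} D(X)={6,7,8}: Y {3,4,5,6,7}->{3,4}; W {4,6,8}->{4}; X {6,7,8}->{7,8}
So after constraint 2: D(W) = {4}

Answer: {4}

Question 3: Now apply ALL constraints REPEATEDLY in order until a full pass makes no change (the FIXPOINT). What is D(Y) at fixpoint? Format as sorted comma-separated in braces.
pass 0 (initial): D(Y)={3,4,5,6,7}
pass 1: W {4,6,8}->{4}; X {6,7,8}->{}; Y {3,4,5,6,7}->{}
pass 2: W {4}->{}
pass 3: no change
Fixpoint after 3 passes: D(Y) = {}

Answer: {}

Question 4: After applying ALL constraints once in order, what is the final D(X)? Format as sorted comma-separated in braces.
Answer: {}

Derivation:
Constraint 1 (W != Y) on D(W)={4,6,8} D(Y)={3,4,5,6,7}: no change
Constraint 2 (Y + W = X) on D(Y)={3,4,5,6,7} D(W)={4,6,8} D(X)={6,7,8}: Y {3,4,5,6,7}->{3,4}; W {4,6,8}->{4}; X {6,7,8}->{7,8}
Constraint 3 (W < X) on D(W)={4} D(X)={7,8}: no change
Constraint 4 (X < Y) on D(X)={7,8} D(Y)={3,4}: X {7,8}->{}; Y {3,4}->{}
So after all 4 constraints: D(X) = {}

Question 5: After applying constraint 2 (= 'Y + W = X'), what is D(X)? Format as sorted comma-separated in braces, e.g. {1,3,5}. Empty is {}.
Constraint 1 (W != Y) on D(W)={4,6,8} D(Y)={3,4,5,6,7}: no change
Constraint 2 (Y + W = X) on D(Y)={3,4,5,6,7} D(W)={4,6,8} D(X)={6,7,8}: Y {3,4,5,6,7}->{3,4}; W {4,6,8}->{4}; X {6,7,8}->{7,8}
So after constraint 2: D(X) = {7,8}

Answer: {7,8}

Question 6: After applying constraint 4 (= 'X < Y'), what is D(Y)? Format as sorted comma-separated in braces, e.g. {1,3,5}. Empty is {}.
Answer: {}

Derivation:
Constraint 1 (W != Y) on D(W)={4,6,8} D(Y)={3,4,5,6,7}: no change
Constraint 2 (Y + W = X) on D(Y)={3,4,5,6,7} D(W)={4,6,8} D(X)={6,7,8}: Y {3,4,5,6,7}->{3,4}; W {4,6,8}->{4}; X {6,7,8}->{7,8}
Constraint 3 (W < X) on D(W)={4} D(X)={7,8}: no change
Constraint 4 (X < Y) on D(X)={7,8} D(Y)={3,4}: X {7,8}->{}; Y {3,4}->{}
So after constraint 4: D(Y) = {}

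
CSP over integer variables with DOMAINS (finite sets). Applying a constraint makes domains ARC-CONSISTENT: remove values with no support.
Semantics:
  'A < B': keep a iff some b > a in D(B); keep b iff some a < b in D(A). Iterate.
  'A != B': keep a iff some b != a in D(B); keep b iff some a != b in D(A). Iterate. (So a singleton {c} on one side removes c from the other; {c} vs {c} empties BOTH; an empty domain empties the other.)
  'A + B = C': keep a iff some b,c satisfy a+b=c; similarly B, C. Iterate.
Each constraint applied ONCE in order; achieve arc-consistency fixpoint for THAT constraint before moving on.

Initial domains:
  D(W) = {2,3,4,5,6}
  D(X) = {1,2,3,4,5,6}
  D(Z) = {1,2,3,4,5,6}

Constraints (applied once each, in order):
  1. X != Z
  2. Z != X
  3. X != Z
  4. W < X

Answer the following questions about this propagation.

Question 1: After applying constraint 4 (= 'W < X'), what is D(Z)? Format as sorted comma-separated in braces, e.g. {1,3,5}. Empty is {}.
Answer: {1,2,3,4,5,6}

Derivation:
Constraint 1 (X != Z) on D(X)={1,2,3,4,5,6} D(Z)={1,2,3,4,5,6}: no change
Constraint 2 (Z != X) on D(Z)={1,2,3,4,5,6} D(X)={1,2,3,4,5,6}: no change
Constraint 3 (X != Z) on D(X)={1,2,3,4,5,6} D(Z)={1,2,3,4,5,6}: no change
Constraint 4 (W < X) on D(W)={2,3,4,5,6} D(X)={1,2,3,4,5,6}: W {2,3,4,5,6}->{2,3,4,5}; X {1,2,3,4,5,6}->{3,4,5,6}
So after constraint 4: D(Z) = {1,2,3,4,5,6}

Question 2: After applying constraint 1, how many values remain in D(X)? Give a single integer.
Constraint 1 (X != Z) on D(X)={1,2,3,4,5,6} D(Z)={1,2,3,4,5,6}: no change
So after constraint 1: D(X)={1,2,3,4,5,6}, size = 6

Answer: 6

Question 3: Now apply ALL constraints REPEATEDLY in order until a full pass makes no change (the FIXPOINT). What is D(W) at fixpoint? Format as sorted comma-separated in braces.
pass 0 (initial): D(W)={2,3,4,5,6}
pass 1: W {2,3,4,5,6}->{2,3,4,5}; X {1,2,3,4,5,6}->{3,4,5,6}
pass 2: no change
Fixpoint after 2 passes: D(W) = {2,3,4,5}

Answer: {2,3,4,5}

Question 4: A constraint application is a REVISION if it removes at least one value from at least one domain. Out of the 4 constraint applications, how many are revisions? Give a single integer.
Constraint 1 (X != Z) on D(X)={1,2,3,4,5,6} D(Z)={1,2,3,4,5,6}: no change => not a revision
Constraint 2 (Z != X) on D(Z)={1,2,3,4,5,6} D(X)={1,2,3,4,5,6}: no change => not a revision
Constraint 3 (X != Z) on D(X)={1,2,3,4,5,6} D(Z)={1,2,3,4,5,6}: no change => not a revision
Constraint 4 (W < X) on D(W)={2,3,4,5,6} D(X)={1,2,3,4,5,6}: W {2,3,4,5,6}->{2,3,4,5}; X {1,2,3,4,5,6}->{3,4,5,6} => REVISION
Total revisions = 1

Answer: 1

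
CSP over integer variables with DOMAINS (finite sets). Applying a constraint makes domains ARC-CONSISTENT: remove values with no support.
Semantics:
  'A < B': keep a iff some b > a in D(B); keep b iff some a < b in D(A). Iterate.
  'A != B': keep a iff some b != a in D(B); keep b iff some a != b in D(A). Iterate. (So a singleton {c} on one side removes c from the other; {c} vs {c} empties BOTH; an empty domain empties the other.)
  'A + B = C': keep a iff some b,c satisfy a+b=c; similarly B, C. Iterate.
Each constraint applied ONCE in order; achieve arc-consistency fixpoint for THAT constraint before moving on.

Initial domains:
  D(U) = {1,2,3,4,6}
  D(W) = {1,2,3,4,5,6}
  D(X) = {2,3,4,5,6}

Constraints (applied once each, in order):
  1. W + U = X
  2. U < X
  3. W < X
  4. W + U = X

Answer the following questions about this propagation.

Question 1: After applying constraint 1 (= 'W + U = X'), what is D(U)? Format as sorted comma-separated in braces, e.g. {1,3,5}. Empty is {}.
Answer: {1,2,3,4}

Derivation:
Constraint 1 (W + U = X) on D(W)={1,2,3,4,5,6} D(U)={1,2,3,4,6} D(X)={2,3,4,5,6}: W {1,2,3,4,5,6}->{1,2,3,4,5}; U {1,2,3,4,6}->{1,2,3,4}
So after constraint 1: D(U) = {1,2,3,4}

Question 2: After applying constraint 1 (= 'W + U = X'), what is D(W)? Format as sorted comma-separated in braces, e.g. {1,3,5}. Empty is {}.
Answer: {1,2,3,4,5}

Derivation:
Constraint 1 (W + U = X) on D(W)={1,2,3,4,5,6} D(U)={1,2,3,4,6} D(X)={2,3,4,5,6}: W {1,2,3,4,5,6}->{1,2,3,4,5}; U {1,2,3,4,6}->{1,2,3,4}
So after constraint 1: D(W) = {1,2,3,4,5}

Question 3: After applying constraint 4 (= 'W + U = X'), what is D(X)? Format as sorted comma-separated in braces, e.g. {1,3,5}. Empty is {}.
Constraint 1 (W + U = X) on D(W)={1,2,3,4,5,6} D(U)={1,2,3,4,6} D(X)={2,3,4,5,6}: W {1,2,3,4,5,6}->{1,2,3,4,5}; U {1,2,3,4,6}->{1,2,3,4}
Constraint 2 (U < X) on D(U)={1,2,3,4} D(X)={2,3,4,5,6}: no change
Constraint 3 (W < X) on D(W)={1,2,3,4,5} D(X)={2,3,4,5,6}: no change
Constraint 4 (W + U = X) on D(W)={1,2,3,4,5} D(U)={1,2,3,4} D(X)={2,3,4,5,6}: no change
So after constraint 4: D(X) = {2,3,4,5,6}

Answer: {2,3,4,5,6}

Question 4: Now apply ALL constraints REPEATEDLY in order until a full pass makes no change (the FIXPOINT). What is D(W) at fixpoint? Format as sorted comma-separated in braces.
Answer: {1,2,3,4,5}

Derivation:
pass 0 (initial): D(W)={1,2,3,4,5,6}
pass 1: U {1,2,3,4,6}->{1,2,3,4}; W {1,2,3,4,5,6}->{1,2,3,4,5}
pass 2: no change
Fixpoint after 2 passes: D(W) = {1,2,3,4,5}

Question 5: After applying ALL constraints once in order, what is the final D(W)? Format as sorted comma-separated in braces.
Answer: {1,2,3,4,5}

Derivation:
Constraint 1 (W + U = X) on D(W)={1,2,3,4,5,6} D(U)={1,2,3,4,6} D(X)={2,3,4,5,6}: W {1,2,3,4,5,6}->{1,2,3,4,5}; U {1,2,3,4,6}->{1,2,3,4}
Constraint 2 (U < X) on D(U)={1,2,3,4} D(X)={2,3,4,5,6}: no change
Constraint 3 (W < X) on D(W)={1,2,3,4,5} D(X)={2,3,4,5,6}: no change
Constraint 4 (W + U = X) on D(W)={1,2,3,4,5} D(U)={1,2,3,4} D(X)={2,3,4,5,6}: no change
So after all 4 constraints: D(W) = {1,2,3,4,5}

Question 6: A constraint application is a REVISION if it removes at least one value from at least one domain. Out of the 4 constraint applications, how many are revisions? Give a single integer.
Constraint 1 (W + U = X) on D(W)={1,2,3,4,5,6} D(U)={1,2,3,4,6} D(X)={2,3,4,5,6}: W {1,2,3,4,5,6}->{1,2,3,4,5}; U {1,2,3,4,6}->{1,2,3,4} => REVISION
Constraint 2 (U < X) on D(U)={1,2,3,4} D(X)={2,3,4,5,6}: no change => not a revision
Constraint 3 (W < X) on D(W)={1,2,3,4,5} D(X)={2,3,4,5,6}: no change => not a revision
Constraint 4 (W + U = X) on D(W)={1,2,3,4,5} D(U)={1,2,3,4} D(X)={2,3,4,5,6}: no change => not a revision
Total revisions = 1

Answer: 1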